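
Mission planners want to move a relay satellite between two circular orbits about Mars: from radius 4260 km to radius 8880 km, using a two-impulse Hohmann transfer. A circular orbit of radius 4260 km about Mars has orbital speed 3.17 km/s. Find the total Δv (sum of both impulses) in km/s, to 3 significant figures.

Δv = 0.943 km/s

From the circular-orbit relation v² = μ/r at r = 4260 km: μ = v²r = (3.17)² × 4260 = 42808.3 km³/s².
Semi-major axis of the transfer orbit: a_t = (4260 + 8880)/2 = 6570 km.
Circular speed at r₁: v₁ = √(μ/r₁) = √(42808.3/4260) = 3.1700 km/s.
Transfer-orbit speed at r₁ (v² = μ(2/r − 1/a)): v_p = √[μ(2/r₁ − 1/a_t)] = 3.6854 km/s.
First burn Δv₁ = |v_p − v₁| = 0.5154 km/s.
Circular speed at r₂: v₂ = √(μ/r₂) = 2.1956 km/s.
Transfer-orbit speed at r₂: v_a = √[μ(2/r₂ − 1/a_t)] = 1.7680 km/s.
Second burn Δv₂ = |v₂ − v_a| = 0.4276 km/s.
Δv = Δv₁ + Δv₂ = 0.5154 + 0.4276 = 0.9430 km/s.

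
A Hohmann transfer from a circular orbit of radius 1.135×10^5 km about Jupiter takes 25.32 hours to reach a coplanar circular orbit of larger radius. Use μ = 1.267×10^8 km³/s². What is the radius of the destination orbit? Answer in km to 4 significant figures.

Transfer time t = 25.32 hours = 91152 s, and t = π√(a_t³/μ).
So a_t = (μ t²/π²)^(1/3) = (1.267×10^8 × (91152)² / π²)^(1/3) = 4.7425×10^5 km.
Since a_t = (r₁ + r₂)/2, r₂ = 2a_t − r₁ = 2×4.7425×10^5 − 1.135×10^5 = 8.350×10^5 km.

r₂ = 8.350×10^5 km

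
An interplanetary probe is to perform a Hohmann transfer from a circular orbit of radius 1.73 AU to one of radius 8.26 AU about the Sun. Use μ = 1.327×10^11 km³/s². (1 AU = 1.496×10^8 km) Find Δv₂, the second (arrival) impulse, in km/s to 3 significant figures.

In km: r₁ = 1.73 × 1.496×10^8 = 2.58808×10^8 km; r₂ = 8.26 × 1.496×10^8 = 1.235696×10^9 km.
The Hohmann ellipse has a_t = (r₁ + r₂)/2 = 7.47252×10^8 km.
On the circular orbit at r = 1.235696×10^9 km, v_c = √(μ/r) = 10.363 km/s.
Transfer-orbit speed at the same r (vis-viva, a = a_t): v_t = √[μ(2/r − 1/a_t)] = 6.0987 km/s.
Δv₂ = |v_t − v_c| = |6.0987 − 10.363| = 4.264 km/s.

Δv₂ = 4.26 km/s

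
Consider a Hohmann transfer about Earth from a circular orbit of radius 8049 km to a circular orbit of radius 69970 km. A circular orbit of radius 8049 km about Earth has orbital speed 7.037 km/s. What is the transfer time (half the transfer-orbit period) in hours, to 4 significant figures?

From the circular-orbit relation v² = μ/r at r = 8049 km: μ = v²r = (7.037)² × 8049 = 3.98581×10^5 km³/s².
Transfer-ellipse semi-major axis a_t = (r₁ + r₂)/2 = (8049 + 69970)/2 = 39009.5 km.
Half the transfer-orbit period gives t = π√(a_t³/μ) = 38340 s.
Converting: 38340 s ÷ 3600 s/hour = 10.65 hours.

t = 10.65 hours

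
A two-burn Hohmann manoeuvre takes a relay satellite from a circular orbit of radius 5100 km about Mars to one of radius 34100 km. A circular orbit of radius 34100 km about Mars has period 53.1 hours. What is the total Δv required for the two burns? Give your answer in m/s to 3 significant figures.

Δv = 1470 m/s

From Kepler's third law T² = 4π²r³/μ at r = 34100 km, T = 53.1 hours = 53.1 × 3600 s = 1.9116×10^5 s: μ = 4π²r³/T² = 42838.0 km³/s².
Transfer-ellipse semi-major axis a_t = (r₁ + r₂)/2 = (5100 + 34100)/2 = 19600 km.
At r₁ the circular-orbit speed is v₁ = √(μ/r₁) = 2.8982 km/s.
On the transfer ellipse at r₁, vis-viva equation gives v_p = √[μ(2/r₁ − 1/a_t)] = 3.8228 km/s.
First burn Δv₁ = |v_p − v₁| = 0.9246 km/s.
At r₂, v₂ = √(μ/r₂) = 1.1208 km/s.
Transfer-orbit speed at r₂: v_a = √[μ(2/r₂ − 1/a_t)] = 0.57173 km/s.
Second burn Δv₂ = |v₂ − v_a| = 0.5491 km/s.
Total Δv = Δv₁ + Δv₂ = 1.474 km/s.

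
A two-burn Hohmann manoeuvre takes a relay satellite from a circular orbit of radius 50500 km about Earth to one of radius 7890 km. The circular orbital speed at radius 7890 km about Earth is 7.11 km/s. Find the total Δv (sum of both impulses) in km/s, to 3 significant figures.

Δv = 3.59 km/s

From the circular-orbit relation v² = μ/r at r = 7890 km: μ = v²r = (7.11)² × 7890 = 3.98856×10^5 km³/s².
Transfer-ellipse semi-major axis a_t = (r₁ + r₂)/2 = (50500 + 7890)/2 = 29195 km.
Circular speed at r₁: v₁ = √(μ/r₁) = √(3.98856×10^5/50500) = 2.810 km/s.
On the transfer ellipse at r₁, vis-viva equation gives v_a = √[μ(2/r₁ − 1/a_t)] = 1.461 km/s.
First burn Δv₁ = |v_a − v₁| = 1.349 km/s.
Circular speed at r₂: v₂ = √(μ/r₂) = 7.110 km/s.
Transfer-orbit speed at r₂: v_p = √[μ(2/r₂ − 1/a_t)] = 9.351 km/s.
Second burn Δv₂ = |v₂ − v_p| = 2.241 km/s.
Δv = Δv₁ + Δv₂ = 1.349 + 2.241 = 3.590 km/s.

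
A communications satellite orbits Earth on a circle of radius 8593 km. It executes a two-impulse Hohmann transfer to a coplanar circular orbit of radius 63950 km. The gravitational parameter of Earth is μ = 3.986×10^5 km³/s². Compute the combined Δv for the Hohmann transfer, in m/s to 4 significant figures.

Δv = 3514 m/s

Semi-major axis of the transfer orbit: a_t = (8593 + 63950)/2 = 36271.5 km.
Circular speed at r₁: v₁ = √(μ/r₁) = √(3.986×10^5/8593) = 6.8108 km/s.
Transfer-orbit speed at r₁ (v² = μ(2/r − 1/a)): v_p = √[μ(2/r₁ − 1/a_t)] = 9.0434 km/s.
First burn Δv₁ = |v_p − v₁| = 2.233 km/s.
At r₂, v₂ = √(μ/r₂) = 2.4966 km/s.
Transfer-orbit speed at r₂: v_a = √[μ(2/r₂ − 1/a_t)] = 1.2152 km/s.
Second burn Δv₂ = |v₂ − v_a| = 1.281 km/s.
Δv = Δv₁ + Δv₂ = 2.233 + 1.281 = 3.514 km/s.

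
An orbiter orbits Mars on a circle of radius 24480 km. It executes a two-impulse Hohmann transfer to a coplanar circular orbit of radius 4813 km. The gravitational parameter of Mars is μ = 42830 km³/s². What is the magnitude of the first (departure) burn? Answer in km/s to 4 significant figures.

The Hohmann ellipse has a_t = (r₁ + r₂)/2 = 14646.5 km.
On the circular orbit at r = 24480 km, v_c = √(μ/r) = 1.3227 km/s.
Vis-viva on the transfer ellipse at r = 24480 km gives v_t = √[μ(2/r − 1/a_t)] = 0.75824 km/s.
Δv₁ = |v_t − v_c| = |0.75824 − 1.3227| = 0.5645 km/s.

Δv₁ = 0.5645 km/s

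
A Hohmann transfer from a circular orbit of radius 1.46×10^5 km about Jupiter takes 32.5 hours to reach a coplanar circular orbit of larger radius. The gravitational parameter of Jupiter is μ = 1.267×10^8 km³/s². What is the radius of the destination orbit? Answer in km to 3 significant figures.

r₂ = 9.74×10^5 km

Transfer time t = 32.5 hours = 1.170×10^5 s, and t = π√(a_t³/μ).
So a_t = (μ t²/π²)^(1/3) = (1.267×10^8 × (1.170×10^5)² / π²)^(1/3) = 5.6012×10^5 km.
Since a_t = (r₁ + r₂)/2, r₂ = 2a_t − r₁ = 2×5.6012×10^5 − 1.460×10^5 = 9.7424×10^5 km.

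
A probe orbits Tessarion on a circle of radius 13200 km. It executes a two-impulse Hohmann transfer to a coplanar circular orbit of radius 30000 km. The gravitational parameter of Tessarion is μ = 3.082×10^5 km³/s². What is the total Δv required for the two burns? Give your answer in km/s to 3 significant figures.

Δv = 1.56 km/s

Semi-major axis of the transfer orbit: a_t = (13200 + 30000)/2 = 21600 km.
Circular speed at r₁: v₁ = √(μ/r₁) = √(3.082×10^5/13200) = 4.8320 km/s.
On the transfer ellipse at r₁, vis-viva gives v_p = √[μ(2/r₁ − 1/a_t)] = 5.6946 km/s.
First burn Δv₁ = |v_p − v₁| = 0.8626 km/s.
At r₂, v₂ = √(μ/r₂) = 3.2052 km/s.
Transfer-orbit speed at r₂: v_a = √[μ(2/r₂ − 1/a_t)] = 2.5056 km/s.
Second burn Δv₂ = |v₂ − v_a| = 0.6996 km/s.
Δv = Δv₁ + Δv₂ = 0.8626 + 0.6996 = 1.562 km/s.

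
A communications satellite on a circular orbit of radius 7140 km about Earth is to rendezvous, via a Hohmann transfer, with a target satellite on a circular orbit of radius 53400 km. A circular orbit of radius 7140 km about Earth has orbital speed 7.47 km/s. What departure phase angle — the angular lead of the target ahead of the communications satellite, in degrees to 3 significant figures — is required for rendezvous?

φ = 103°

From the circular-orbit relation v² = μ/r at r = 7140 km: μ = v²r = (7.47)² × 7140 = 3.98418×10^5 km³/s².
The Hohmann ellipse has a_t = (r₁ + r₂)/2 = 30270 km.
The half-period of the transfer ellipse is t = π√(a_t³/μ) = 26212 s.
The target's mean motion on its circular orbit is ω₂ = √(μ/r₂³) = 5.1151×10^-5 rad/s.
Angle swept by the target during transfer: ω₂·t = 1.3408 rad = 76.82°.
The communications satellite traverses 180° on the transfer ellipse, so the target must lead by 180° − 76.82° = 103°.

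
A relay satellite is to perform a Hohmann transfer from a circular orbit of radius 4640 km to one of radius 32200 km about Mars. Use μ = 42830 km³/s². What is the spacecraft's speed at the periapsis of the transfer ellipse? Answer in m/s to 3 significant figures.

Semi-major axis of the transfer orbit: a_t = (4640 + 32200)/2 = 18420 km.
At periapsis, r = 4640 km.
Vis-viva: v = √[μ(2/r − 1/a_t)] = √[42830 × (2/4640 − 1/18420)] = 4.017 km/s.

v = 4020 m/s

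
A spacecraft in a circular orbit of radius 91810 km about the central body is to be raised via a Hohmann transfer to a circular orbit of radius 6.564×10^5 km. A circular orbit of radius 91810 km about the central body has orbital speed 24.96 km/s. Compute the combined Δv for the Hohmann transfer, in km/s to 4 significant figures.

Δv = 12.81 km/s

From the circular-orbit relation v² = μ/r at r = 91810 km: μ = v²r = (24.96)² × 91810 = 5.71978×10^7 km³/s².
Transfer-ellipse semi-major axis a_t = (r₁ + r₂)/2 = (91810 + 6.564×10^5)/2 = 3.74105×10^5 km.
At r₁ the circular-orbit speed is v₁ = √(μ/r₁) = 24.960 km/s.
Transfer-orbit speed at r₁ (v² = μ(2/r − 1/a)): v_p = √[μ(2/r₁ − 1/a_t)] = 33.062 km/s.
First burn Δv₁ = |v_p − v₁| = 8.102 km/s.
Circular speed at r₂: v₂ = √(μ/r₂) = 9.3348 km/s.
Transfer-orbit speed at r₂: v_a = √[μ(2/r₂ − 1/a_t)] = 4.6244 km/s.
Second burn Δv₂ = |v₂ − v_a| = 4.710 km/s.
Total Δv = Δv₁ + Δv₂ = 12.81 km/s.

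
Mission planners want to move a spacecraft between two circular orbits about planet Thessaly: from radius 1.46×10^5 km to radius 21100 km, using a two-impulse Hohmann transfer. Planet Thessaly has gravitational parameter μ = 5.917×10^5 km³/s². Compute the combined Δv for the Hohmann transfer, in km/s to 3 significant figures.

Δv = 2.71 km/s

The Hohmann ellipse has a_t = (r₁ + r₂)/2 = 83550 km.
At r₁ the circular-orbit speed is v₁ = √(μ/r₁) = 2.013 km/s.
On the transfer ellipse at r₁, vis-viva equation gives v_a = √[μ(2/r₁ − 1/a_t)] = 1.012 km/s.
First burn Δv₁ = |v_a − v₁| = 1.001 km/s.
At r₂, v₂ = √(μ/r₂) = 5.2955 km/s.
Transfer-orbit speed at r₂: v_p = √[μ(2/r₂ − 1/a_t)] = 7.0002 km/s.
Second burn Δv₂ = |v₂ − v_p| = 1.705 km/s.
Total Δv = Δv₁ + Δv₂ = 2.706 km/s.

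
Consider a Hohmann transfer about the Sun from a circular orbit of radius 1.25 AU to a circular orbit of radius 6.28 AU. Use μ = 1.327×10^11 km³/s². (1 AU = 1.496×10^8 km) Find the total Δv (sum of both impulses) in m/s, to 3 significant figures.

Δv = 12800 m/s

In km: r₁ = 1.25 × 1.496×10^8 = 1.870×10^8 km; r₂ = 6.28 × 1.496×10^8 = 9.39488×10^8 km.
Transfer-ellipse semi-major axis a_t = (r₁ + r₂)/2 = (1.870×10^8 + 9.39488×10^8)/2 = 5.63244×10^8 km.
At r₁ the circular-orbit speed is v₁ = √(μ/r₁) = 26.639 km/s.
Transfer-orbit speed at r₁ (vis-viva): v_p = √[μ(2/r₁ − 1/a_t)] = 34.404 km/s.
First burn Δv₁ = |v_p − v₁| = 7.765 km/s.
At r₂, v₂ = √(μ/r₂) = 11.885 km/s.
Transfer-orbit speed at r₂: v_a = √[μ(2/r₂ − 1/a_t)] = 6.8480 km/s.
Second burn Δv₂ = |v₂ − v_a| = 5.037 km/s.
Δv = Δv₁ + Δv₂ = 7.765 + 5.037 = 12.80 km/s.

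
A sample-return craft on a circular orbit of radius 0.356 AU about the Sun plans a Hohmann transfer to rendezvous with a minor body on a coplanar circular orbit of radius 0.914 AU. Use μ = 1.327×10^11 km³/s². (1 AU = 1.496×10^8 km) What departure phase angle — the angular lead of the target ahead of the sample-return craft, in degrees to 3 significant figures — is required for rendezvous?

In km: r₁ = 0.356 × 1.496×10^8 = 5.32576×10^7 km; r₂ = 0.914 × 1.496×10^8 = 1.367344×10^8 km.
The Hohmann ellipse has a_t = (r₁ + r₂)/2 = 9.4996×10^7 km.
The half-period of the transfer ellipse is t = π√(a_t³/μ) = 7.985×10^6 s.
The target's mean motion on its circular orbit is ω₂ = √(μ/r₂³) = 2.278×10^-7 rad/s.
Angle swept by the target during transfer: ω₂·t = 1.819 rad = 104.2°.
Arrival is 180° from departure on the ellipse, so φ = 180° − 104.2° = 75.8°.

φ = 75.8°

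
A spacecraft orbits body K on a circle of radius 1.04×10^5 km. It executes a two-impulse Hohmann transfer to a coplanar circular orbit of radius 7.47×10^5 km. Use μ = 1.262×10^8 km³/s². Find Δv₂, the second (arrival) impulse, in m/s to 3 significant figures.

The Hohmann ellipse has a_t = (r₁ + r₂)/2 = 4.255×10^5 km.
On the circular orbit at r = 7.470×10^5 km, v_c = √(μ/r) = 12.998 km/s.
Vis-viva on the transfer ellipse at r = 7.470×10^5 km gives v_t = √[μ(2/r − 1/a_t)] = 6.4259 km/s.
Δv₂ = |v_t − v_c| = |6.4259 − 12.998| = 6.572 km/s.

Δv₂ = 6570 m/s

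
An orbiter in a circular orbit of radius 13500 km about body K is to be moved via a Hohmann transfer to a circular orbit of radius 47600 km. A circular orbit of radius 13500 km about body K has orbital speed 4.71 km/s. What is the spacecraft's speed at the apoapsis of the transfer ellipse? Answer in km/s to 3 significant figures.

v = 1.67 km/s

From the circular-orbit relation v² = μ/r at r = 13500 km: μ = v²r = (4.71)² × 13500 = 2.99485×10^5 km³/s².
Semi-major axis of the transfer orbit: a_t = (13500 + 47600)/2 = 30550 km.
At apoapsis, r = 47600 km.
Vis-viva: v = √[μ(2/r − 1/a_t)] = √[2.99485×10^5 × (2/47600 − 1/30550)] = 1.667 km/s.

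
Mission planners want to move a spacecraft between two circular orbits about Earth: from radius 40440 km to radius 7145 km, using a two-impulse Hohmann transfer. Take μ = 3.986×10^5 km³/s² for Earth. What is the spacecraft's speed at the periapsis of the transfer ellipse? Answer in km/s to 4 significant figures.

v = 9.738 km/s

The Hohmann ellipse has a_t = (r₁ + r₂)/2 = 23792.5 km.
The periapsis of the transfer ellipse is at r = 7145 km.
From the vis-viva equation, v = √[μ(2/r − 1/a_t)] = 9.738 km/s.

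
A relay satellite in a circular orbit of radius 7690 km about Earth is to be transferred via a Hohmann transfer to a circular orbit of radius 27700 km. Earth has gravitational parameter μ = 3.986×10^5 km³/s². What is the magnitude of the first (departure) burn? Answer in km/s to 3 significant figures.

Transfer-ellipse semi-major axis a_t = (r₁ + r₂)/2 = (7690 + 27700)/2 = 17695 km.
Circular speed at r = 7690 km: v_c = √(μ/r) = 7.200 km/s.
Vis-viva on the transfer ellipse at r = 7690 km gives v_t = √[μ(2/r − 1/a_t)] = 9.008 km/s.
Δv₁ = |v_t − v_c| = |9.008 − 7.200| = 1.808 km/s.

Δv₁ = 1.81 km/s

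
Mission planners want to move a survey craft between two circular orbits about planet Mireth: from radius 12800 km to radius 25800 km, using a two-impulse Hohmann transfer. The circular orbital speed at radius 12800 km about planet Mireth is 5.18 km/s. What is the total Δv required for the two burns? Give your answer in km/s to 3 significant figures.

From the circular-orbit relation v² = μ/r at r = 12800 km: μ = v²r = (5.18)² × 12800 = 3.43455×10^5 km³/s².
Semi-major axis of the transfer orbit: a_t = (12800 + 25800)/2 = 19300 km.
At r₁ the circular-orbit speed is v₁ = √(μ/r₁) = 5.1800 km/s.
Transfer-orbit speed at r₁ (vis-viva): v_p = √[μ(2/r₁ − 1/a_t)] = 5.9891 km/s.
First burn Δv₁ = |v_p − v₁| = 0.8091 km/s.
At r₂, v₂ = √(μ/r₂) = 3.6486 km/s.
Transfer-orbit speed at r₂: v_a = √[μ(2/r₂ − 1/a_t)] = 2.9713 km/s.
Second burn Δv₂ = |v₂ − v_a| = 0.6773 km/s.
Δv = Δv₁ + Δv₂ = 0.8091 + 0.6773 = 1.486 km/s.

Δv = 1.49 km/s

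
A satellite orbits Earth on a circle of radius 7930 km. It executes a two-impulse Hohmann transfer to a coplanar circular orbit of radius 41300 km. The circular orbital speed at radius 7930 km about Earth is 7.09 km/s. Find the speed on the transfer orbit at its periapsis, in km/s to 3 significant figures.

v = 9.18 km/s

From the circular-orbit relation v² = μ/r at r = 7930 km: μ = v²r = (7.09)² × 7930 = 3.98626×10^5 km³/s².
The Hohmann ellipse has a_t = (r₁ + r₂)/2 = 24615 km.
The periapsis of the transfer ellipse is at r = 7930 km.
Applying v² = μ(2/r − 1/a_t): v = 9.184 km/s.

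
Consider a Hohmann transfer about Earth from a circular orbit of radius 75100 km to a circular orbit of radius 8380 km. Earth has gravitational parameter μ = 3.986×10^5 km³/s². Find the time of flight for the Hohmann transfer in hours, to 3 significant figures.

Transfer-ellipse semi-major axis a_t = (r₁ + r₂)/2 = (75100 + 8380)/2 = 41740 km.
Half the transfer-orbit period gives t = π√(a_t³/μ) = 42430 s.
Converting: 42430 s ÷ 3600 s/hour = 11.8 hours.

t = 11.8 hours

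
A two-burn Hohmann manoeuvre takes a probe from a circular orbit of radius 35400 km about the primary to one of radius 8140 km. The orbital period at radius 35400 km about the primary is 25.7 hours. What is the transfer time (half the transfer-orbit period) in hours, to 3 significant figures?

t = 6.20 hours

From Kepler's third law T² = 4π²r³/μ at r = 35400 km, T = 25.7 hours = 25.7 × 3600 s = 92520 s: μ = 4π²r³/T² = 2.04597×10^5 km³/s².
Semi-major axis of the transfer orbit: a_t = (35400 + 8140)/2 = 21770 km.
By Kepler's third law the transfer-orbit period is T = 2π√(a_t³/μ), so t = T/2 = 22310 s.
Converting: 22310 s ÷ 3600 s/hour = 6.20 hours.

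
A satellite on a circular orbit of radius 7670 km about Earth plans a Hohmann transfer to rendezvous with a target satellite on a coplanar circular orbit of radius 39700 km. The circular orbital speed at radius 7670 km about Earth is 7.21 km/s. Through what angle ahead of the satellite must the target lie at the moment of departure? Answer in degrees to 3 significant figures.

From the circular-orbit relation v² = μ/r at r = 7670 km: μ = v²r = (7.21)² × 7670 = 3.98718×10^5 km³/s².
The Hohmann ellipse has a_t = (r₁ + r₂)/2 = 23685 km.
Transfer time t = π√(a_t³/μ) = 18135.39 s.
Target angular speed ω₂ = √(μ/r₂³) = 7.982652×10^-5 rad/s.
Angle swept by the target during transfer: ω₂·t = 1.447685 rad = 82.946°.
The satellite traverses 180° on the transfer ellipse, so the target must lead by 180° − 82.946° = 97.1°.

φ = 97.1°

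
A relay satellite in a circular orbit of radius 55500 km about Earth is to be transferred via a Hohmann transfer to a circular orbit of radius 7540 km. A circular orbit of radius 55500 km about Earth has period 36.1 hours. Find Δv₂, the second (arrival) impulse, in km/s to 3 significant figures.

From Kepler's third law T² = 4π²r³/μ at r = 55500 km, T = 36.1 hours = 36.1 × 3600 s = 1.2996×10^5 s: μ = 4π²r³/T² = 3.99594×10^5 km³/s².
Semi-major axis of the transfer orbit: a_t = (55500 + 7540)/2 = 31520 km.
Circular speed at r = 7540 km: v_c = √(μ/r) = 7.280 km/s.
Vis-viva on the transfer ellipse at r = 7540 km gives v_t = √[μ(2/r − 1/a_t)] = 9.660 km/s.
Δv₂ = |v_t − v_c| = |9.660 − 7.280| = 2.380 km/s.

Δv₂ = 2.38 km/s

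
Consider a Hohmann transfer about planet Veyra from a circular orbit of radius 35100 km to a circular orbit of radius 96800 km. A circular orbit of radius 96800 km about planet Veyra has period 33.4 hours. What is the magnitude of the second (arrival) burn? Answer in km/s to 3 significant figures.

Δv₂ = 1.37 km/s

From Kepler's third law T² = 4π²r³/μ at r = 96800 km, T = 33.4 hours = 33.4 × 3600 s = 1.2024×10^5 s: μ = 4π²r³/T² = 2.47678×10^6 km³/s².
The Hohmann ellipse has a_t = (r₁ + r₂)/2 = 65950 km.
On the circular orbit at r = 96800 km, v_c = √(μ/r) = 5.058 km/s.
Transfer-orbit speed at the same r (vis-viva, a = a_t): v_t = √[μ(2/r − 1/a_t)] = 3.690 km/s.
Δv₂ = |v_t − v_c| = |3.690 − 5.058| = 1.368 km/s.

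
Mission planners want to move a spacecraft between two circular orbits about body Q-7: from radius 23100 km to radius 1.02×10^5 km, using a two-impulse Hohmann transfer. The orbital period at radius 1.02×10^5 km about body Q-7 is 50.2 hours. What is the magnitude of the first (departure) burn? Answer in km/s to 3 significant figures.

From Kepler's third law T² = 4π²r³/μ at r = 1.02×10^5 km, T = 50.2 hours = 50.2 × 3600 s = 1.8072×10^5 s: μ = 4π²r³/T² = 1.28277×10^6 km³/s².
The Hohmann ellipse has a_t = (r₁ + r₂)/2 = 62550 km.
On the circular orbit at r = 23100 km, v_c = √(μ/r) = 7.452 km/s.
Transfer-orbit speed at the same r (vis-viva, a = a_t): v_t = √[μ(2/r − 1/a_t)] = 9.516 km/s.
Δv₁ = |v_t − v_c| = |9.516 − 7.452| = 2.064 km/s.

Δv₁ = 2.06 km/s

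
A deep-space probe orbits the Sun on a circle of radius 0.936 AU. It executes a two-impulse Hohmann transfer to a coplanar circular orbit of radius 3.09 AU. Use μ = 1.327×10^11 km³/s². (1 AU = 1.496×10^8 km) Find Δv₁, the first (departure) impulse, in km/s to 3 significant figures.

In km: r₁ = 0.936 × 1.496×10^8 = 1.400256×10^8 km; r₂ = 3.09 × 1.496×10^8 = 4.62264×10^8 km.
The Hohmann ellipse has a_t = (r₁ + r₂)/2 = 3.011448×10^8 km.
Circular speed at r = 1.400256×10^8 km: v_c = √(μ/r) = 30.7845 km/s.
Transfer-orbit speed at the same r (vis-viva, a = a_t): v_t = √[μ(2/r − 1/a_t)] = 38.1407 km/s.
Δv₁ = |v_t − v_c| = |38.1407 − 30.7845| = 7.356 km/s.

Δv₁ = 7.36 km/s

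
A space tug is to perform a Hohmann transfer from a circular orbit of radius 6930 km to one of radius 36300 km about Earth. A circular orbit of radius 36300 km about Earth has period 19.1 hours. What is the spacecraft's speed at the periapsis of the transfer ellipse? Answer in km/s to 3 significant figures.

v = 9.84 km/s

From Kepler's third law T² = 4π²r³/μ at r = 36300 km, T = 19.1 hours = 19.1 × 3600 s = 68760 s: μ = 4π²r³/T² = 3.99400×10^5 km³/s².
The Hohmann ellipse has a_t = (r₁ + r₂)/2 = 21615 km.
At periapsis, r = 6930 km.
From the vis-viva equation, v = √[μ(2/r − 1/a_t)] = 9.838 km/s.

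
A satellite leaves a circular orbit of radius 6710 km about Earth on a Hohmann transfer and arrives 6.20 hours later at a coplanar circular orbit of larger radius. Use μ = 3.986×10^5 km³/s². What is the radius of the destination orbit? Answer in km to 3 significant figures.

Transfer time t = 6.20 hours = 22320 s, and t = π√(a_t³/μ).
So a_t = (μ t²/π²)^(1/3) = (3.986×10^5 × (22320)² / π²)^(1/3) = 27198 km.
Since a_t = (r₁ + r₂)/2, r₂ = 2a_t − r₁ = 2×27198 − 6710 = 47686 km.

r₂ = 47700 km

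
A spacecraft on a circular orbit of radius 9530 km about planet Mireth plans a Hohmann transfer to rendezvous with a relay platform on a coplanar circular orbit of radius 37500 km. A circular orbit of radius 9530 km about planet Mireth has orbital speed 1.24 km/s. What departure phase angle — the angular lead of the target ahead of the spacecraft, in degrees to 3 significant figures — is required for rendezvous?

From the circular-orbit relation v² = μ/r at r = 9530 km: μ = v²r = (1.24)² × 9530 = 14653.3 km³/s².
Semi-major axis of the transfer orbit: a_t = (9530 + 37500)/2 = 23515 km.
The half-period of the transfer ellipse is t = π√(a_t³/μ) = 93580 s.
Target angular speed ω₂ = √(μ/r₂³) = 1.667×10^-5 rad/s.
Angle swept by the target during transfer: ω₂·t = 1.560 rad = 89.38°.
The spacecraft traverses 180° on the transfer ellipse, so the target must lead by 180° − 89.38° = 90.6°.

φ = 90.6°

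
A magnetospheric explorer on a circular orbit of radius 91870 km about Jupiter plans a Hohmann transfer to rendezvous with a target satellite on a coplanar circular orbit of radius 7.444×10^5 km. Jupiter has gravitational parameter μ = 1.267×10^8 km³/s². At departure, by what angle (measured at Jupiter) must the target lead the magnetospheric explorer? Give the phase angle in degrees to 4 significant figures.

φ = 104.2°

The Hohmann ellipse has a_t = (r₁ + r₂)/2 = 4.18135×10^5 km.
Transfer time t = π√(a_t³/μ) = 75463 s.
The target's mean motion on its circular orbit is ω₂ = √(μ/r₂³) = 1.7526×10^-5 rad/s.
Angle swept by the target during transfer: ω₂·t = 1.3226 rad = 75.78°.
Arrival is 180° from departure on the ellipse, so φ = 180° − 75.78° = 104.2°.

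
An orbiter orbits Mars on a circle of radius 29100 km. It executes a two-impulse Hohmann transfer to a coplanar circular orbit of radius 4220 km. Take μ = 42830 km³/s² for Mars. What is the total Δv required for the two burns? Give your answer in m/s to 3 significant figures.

Transfer-ellipse semi-major axis a_t = (r₁ + r₂)/2 = (29100 + 4220)/2 = 16660 km.
Circular speed at r₁: v₁ = √(μ/r₁) = √(42830/29100) = 1.213186 km/s.
Transfer-orbit speed at r₁ (v² = μ(2/r − 1/a)): v_a = √[μ(2/r₁ − 1/a_t)] = 0.6105852 km/s.
First burn Δv₁ = |v_a − v₁| = 0.60260 km/s.
At r₂, v₂ = √(μ/r₂) = 3.1858 km/s.
Transfer-orbit speed at r₂: v_p = √[μ(2/r₂ − 1/a_t)] = 4.2104 km/s.
Second burn Δv₂ = |v₂ − v_p| = 1.0246 km/s.
Total Δv = Δv₁ + Δv₂ = 1.627 km/s.

Δv = 1630 m/s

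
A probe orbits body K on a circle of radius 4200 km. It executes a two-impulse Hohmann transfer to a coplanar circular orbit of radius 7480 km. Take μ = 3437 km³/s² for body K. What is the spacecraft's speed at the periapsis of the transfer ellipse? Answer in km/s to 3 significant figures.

v = 1.02 km/s

Semi-major axis of the transfer orbit: a_t = (4200 + 7480)/2 = 5840 km.
The periapsis of the transfer ellipse is at r = 4200 km.
Vis-viva: v = √[μ(2/r − 1/a_t)] = √[3437 × (2/4200 − 1/5840)] = 1.024 km/s.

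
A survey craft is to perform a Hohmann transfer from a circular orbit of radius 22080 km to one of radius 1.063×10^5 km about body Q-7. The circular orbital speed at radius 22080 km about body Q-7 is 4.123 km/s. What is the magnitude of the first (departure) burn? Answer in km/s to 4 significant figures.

Δv₁ = 1.183 km/s

From the circular-orbit relation v² = μ/r at r = 22080 km: μ = v²r = (4.123)² × 22080 = 3.75341×10^5 km³/s².
Transfer-ellipse semi-major axis a_t = (r₁ + r₂)/2 = (22080 + 1.063×10^5)/2 = 64190 km.
On the circular orbit at r = 22080 km, v_c = √(μ/r) = 4.123 km/s.
Transfer-orbit speed at the same r (vis-viva, a = a_t): v_t = √[μ(2/r − 1/a_t)] = 5.306 km/s.
Δv₁ = |v_t − v_c| = |5.306 − 4.123| = 1.183 km/s.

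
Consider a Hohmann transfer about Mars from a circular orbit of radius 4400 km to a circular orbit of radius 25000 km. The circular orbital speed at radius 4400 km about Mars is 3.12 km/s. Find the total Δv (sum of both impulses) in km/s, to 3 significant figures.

Δv = 1.54 km/s

From the circular-orbit relation v² = μ/r at r = 4400 km: μ = v²r = (3.12)² × 4400 = 42831.4 km³/s².
Transfer-ellipse semi-major axis a_t = (r₁ + r₂)/2 = (4400 + 25000)/2 = 14700 km.
Circular speed at r₁: v₁ = √(μ/r₁) = √(42831.4/4400) = 3.1200 km/s.
Transfer-orbit speed at r₁ (vis-viva): v_p = √[μ(2/r₁ − 1/a_t)] = 4.0688 km/s.
First burn Δv₁ = |v_p − v₁| = 0.9488 km/s.
Circular speed at r₂: v₂ = √(μ/r₂) = 1.3089 km/s.
Transfer-orbit speed at r₂: v_a = √[μ(2/r₂ − 1/a_t)] = 0.71611 km/s.
Second burn Δv₂ = |v₂ − v_a| = 0.5928 km/s.
Δv = Δv₁ + Δv₂ = 0.9488 + 0.5928 = 1.542 km/s.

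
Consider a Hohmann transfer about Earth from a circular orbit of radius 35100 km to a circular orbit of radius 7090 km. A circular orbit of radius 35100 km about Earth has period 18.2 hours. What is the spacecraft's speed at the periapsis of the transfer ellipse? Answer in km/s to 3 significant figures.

From Kepler's third law T² = 4π²r³/μ at r = 35100 km, T = 18.2 hours = 18.2 × 3600 s = 65520 s: μ = 4π²r³/T² = 3.97680×10^5 km³/s².
Transfer-ellipse semi-major axis a_t = (r₁ + r₂)/2 = (35100 + 7090)/2 = 21095 km.
At periapsis, r = 7090 km.
From the vis-viva equation, v = √[μ(2/r − 1/a_t)] = 9.661 km/s.

v = 9.66 km/s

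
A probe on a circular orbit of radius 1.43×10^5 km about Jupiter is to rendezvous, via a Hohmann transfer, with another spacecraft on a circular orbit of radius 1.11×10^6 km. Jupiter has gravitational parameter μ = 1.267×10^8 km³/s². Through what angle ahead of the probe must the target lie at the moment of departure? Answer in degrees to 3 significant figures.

φ = 104°

The Hohmann ellipse has a_t = (r₁ + r₂)/2 = 6.265×10^5 km.
Transfer time t = π√(a_t³/μ) = 1.38402×10^5 s.
The target's mean motion on its circular orbit is ω₂ = √(μ/r₂³) = 9.62507×10^-6 rad/s.
Angle swept by the target during transfer: ω₂·t = 1.33213 rad = 76.33°.
Arrival is 180° from departure on the ellipse, so φ = 180° − 76.33° = 104°.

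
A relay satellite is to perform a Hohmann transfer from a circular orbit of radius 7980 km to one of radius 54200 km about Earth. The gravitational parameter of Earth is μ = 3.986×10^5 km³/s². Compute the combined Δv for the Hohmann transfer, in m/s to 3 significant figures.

Transfer-ellipse semi-major axis a_t = (r₁ + r₂)/2 = (7980 + 54200)/2 = 31090 km.
At r₁ the circular-orbit speed is v₁ = √(μ/r₁) = 7.068 km/s.
Transfer-orbit speed at r₁ (v² = μ(2/r − 1/a)): v_p = √[μ(2/r₁ − 1/a_t)] = 9.332 km/s.
First burn Δv₁ = |v_p − v₁| = 2.264 km/s.
Circular speed at r₂: v₂ = √(μ/r₂) = 2.712 km/s.
Transfer-orbit speed at r₂: v_a = √[μ(2/r₂ − 1/a_t)] = 1.374 km/s.
Second burn Δv₂ = |v₂ − v_a| = 1.338 km/s.
Δv = Δv₁ + Δv₂ = 2.264 + 1.338 = 3.602 km/s.

Δv = 3600 m/s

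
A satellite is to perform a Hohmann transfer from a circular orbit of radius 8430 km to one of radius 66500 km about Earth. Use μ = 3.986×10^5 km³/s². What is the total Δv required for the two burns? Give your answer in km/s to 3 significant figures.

Δv = 3.57 km/s

Transfer-ellipse semi-major axis a_t = (r₁ + r₂)/2 = (8430 + 66500)/2 = 37465 km.
At r₁ the circular-orbit speed is v₁ = √(μ/r₁) = 6.876 km/s.
On the transfer ellipse at r₁, vis-viva gives v_p = √[μ(2/r₁ − 1/a_t)] = 9.161 km/s.
First burn Δv₁ = |v_p − v₁| = 2.285 km/s.
At r₂, v₂ = √(μ/r₂) = 2.448 km/s.
Transfer-orbit speed at r₂: v_a = √[μ(2/r₂ − 1/a_t)] = 1.161 km/s.
Second burn Δv₂ = |v₂ − v_a| = 1.287 km/s.
Total Δv = Δv₁ + Δv₂ = 3.572 km/s.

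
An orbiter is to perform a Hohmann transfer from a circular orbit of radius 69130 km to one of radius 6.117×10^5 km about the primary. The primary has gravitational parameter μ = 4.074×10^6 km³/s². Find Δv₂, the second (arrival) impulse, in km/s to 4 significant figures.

Δv₂ = 1.418 km/s

Transfer-ellipse semi-major axis a_t = (r₁ + r₂)/2 = (69130 + 6.117×10^5)/2 = 3.40415×10^5 km.
Circular speed at r = 6.117×10^5 km: v_c = √(μ/r) = 2.581 km/s.
Vis-viva on the transfer ellipse at r = 6.117×10^5 km gives v_t = √[μ(2/r − 1/a_t)] = 1.163 km/s.
Δv₂ = |v_t − v_c| = |1.163 − 2.581| = 1.418 km/s.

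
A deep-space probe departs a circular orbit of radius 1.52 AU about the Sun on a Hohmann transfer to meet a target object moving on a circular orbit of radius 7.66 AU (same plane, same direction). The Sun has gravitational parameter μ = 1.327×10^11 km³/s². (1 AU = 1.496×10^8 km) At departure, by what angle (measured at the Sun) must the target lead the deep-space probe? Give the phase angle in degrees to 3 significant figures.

In km: r₁ = 1.52 × 1.496×10^8 = 2.27392×10^8 km; r₂ = 7.66 × 1.496×10^8 = 1.145936×10^9 km.
Semi-major axis of the transfer orbit: a_t = (2.27392×10^8 + 1.145936×10^9)/2 = 6.86664×10^8 km.
The half-period of the transfer ellipse is t = π√(a_t³/μ) = 1.5518×10^8 s.
Target angular speed ω₂ = √(μ/r₂³) = 9.3906×10^-9 rad/s.
Angle swept by the target during transfer: ω₂·t = 1.4572 rad = 83.49°.
The deep-space probe traverses 180° on the transfer ellipse, so the target must lead by 180° − 83.49° = 96.5°.

φ = 96.5°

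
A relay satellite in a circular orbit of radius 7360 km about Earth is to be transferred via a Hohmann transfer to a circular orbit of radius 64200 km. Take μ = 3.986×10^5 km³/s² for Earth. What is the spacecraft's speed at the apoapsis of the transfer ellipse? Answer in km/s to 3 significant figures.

v = 1.13 km/s

The Hohmann ellipse has a_t = (r₁ + r₂)/2 = 35780 km.
The apoapsis of the transfer ellipse is at r = 64200 km.
From the vis-viva equation, v = √[μ(2/r − 1/a_t)] = 1.130 km/s.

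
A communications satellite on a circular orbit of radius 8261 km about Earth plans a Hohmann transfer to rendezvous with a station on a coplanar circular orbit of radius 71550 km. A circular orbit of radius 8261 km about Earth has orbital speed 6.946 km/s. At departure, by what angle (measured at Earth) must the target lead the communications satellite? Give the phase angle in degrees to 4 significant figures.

From the circular-orbit relation v² = μ/r at r = 8261 km: μ = v²r = (6.946)² × 8261 = 3.98568×10^5 km³/s².
Semi-major axis of the transfer orbit: a_t = (8261 + 71550)/2 = 39905.5 km.
The half-period of the transfer ellipse is t = π√(a_t³/μ) = 39668.7 s.
The target's mean motion on its circular orbit is ω₂ = √(μ/r₂³) = 3.29865×10^-5 rad/s.
Angle swept by the target during transfer: ω₂·t = 1.3085 rad = 74.97°.
Arrival is 180° from departure on the ellipse, so φ = 180° − 74.97° = 105.0°.

φ = 105.0°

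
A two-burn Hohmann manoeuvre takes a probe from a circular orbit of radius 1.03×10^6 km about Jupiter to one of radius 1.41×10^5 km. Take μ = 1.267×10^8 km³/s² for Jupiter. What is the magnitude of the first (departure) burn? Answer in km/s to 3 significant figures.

Transfer-ellipse semi-major axis a_t = (r₁ + r₂)/2 = (1.030×10^6 + 1.410×10^5)/2 = 5.855×10^5 km.
On the circular orbit at r = 1.030×10^6 km, v_c = √(μ/r) = 11.091 km/s.
Transfer-orbit speed at the same r (vis-viva, a = a_t): v_t = √[μ(2/r − 1/a_t)] = 5.4427 km/s.
Δv₁ = |v_t − v_c| = |5.4427 − 11.091| = 5.648 km/s.

Δv₁ = 5.65 km/s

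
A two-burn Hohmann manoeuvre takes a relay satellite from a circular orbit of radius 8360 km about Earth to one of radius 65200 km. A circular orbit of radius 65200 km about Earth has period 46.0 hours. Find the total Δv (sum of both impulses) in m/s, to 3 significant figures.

From Kepler's third law T² = 4π²r³/μ at r = 65200 km, T = 46.0 hours = 46.0 × 3600 s = 1.656×10^5 s: μ = 4π²r³/T² = 3.99008×10^5 km³/s².
Transfer-ellipse semi-major axis a_t = (r₁ + r₂)/2 = (8360 + 65200)/2 = 36780 km.
Circular speed at r₁: v₁ = √(μ/r₁) = √(3.99008×10^5/8360) = 6.9086 km/s.
On the transfer ellipse at r₁, v² = μ(2/r − 1/a) gives v_p = √[μ(2/r₁ − 1/a_t)] = 9.1983 km/s.
First burn Δv₁ = |v_p − v₁| = 2.290 km/s.
At r₂, v₂ = √(μ/r₂) = 2.4738 km/s.
Transfer-orbit speed at r₂: v_a = √[μ(2/r₂ − 1/a_t)] = 1.1794 km/s.
Second burn Δv₂ = |v₂ − v_a| = 1.294 km/s.
Total Δv = Δv₁ + Δv₂ = 3.584 km/s.

Δv = 3580 m/s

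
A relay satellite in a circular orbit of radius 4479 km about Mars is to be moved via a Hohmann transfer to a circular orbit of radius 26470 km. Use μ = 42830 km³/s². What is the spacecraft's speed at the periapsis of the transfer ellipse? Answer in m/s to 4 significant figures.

v = 4044 m/s

The Hohmann ellipse has a_t = (r₁ + r₂)/2 = 15474.5 km.
At periapsis, r = 4479 km.
From the vis-viva equation, v = √[μ(2/r − 1/a_t)] = 4.044 km/s.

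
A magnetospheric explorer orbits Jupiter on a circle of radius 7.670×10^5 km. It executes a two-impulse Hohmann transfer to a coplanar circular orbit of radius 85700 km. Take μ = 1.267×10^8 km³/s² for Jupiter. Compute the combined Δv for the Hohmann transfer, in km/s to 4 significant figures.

Δv = 20.21 km/s

The Hohmann ellipse has a_t = (r₁ + r₂)/2 = 4.2635×10^5 km.
Circular speed at r₁: v₁ = √(μ/r₁) = √(1.267×10^8/7.670×10^5) = 12.8526 km/s.
On the transfer ellipse at r₁, v² = μ(2/r − 1/a) gives v_a = √[μ(2/r₁ − 1/a_t)] = 5.76233 km/s.
First burn Δv₁ = |v_a − v₁| = 7.090 km/s.
At r₂, v₂ = √(μ/r₂) = 38.45 km/s.
Transfer-orbit speed at r₂: v_p = √[μ(2/r₂ − 1/a_t)] = 51.57 km/s.
Second burn Δv₂ = |v₂ − v_p| = 13.12 km/s.
Total Δv = Δv₁ + Δv₂ = 20.21 km/s.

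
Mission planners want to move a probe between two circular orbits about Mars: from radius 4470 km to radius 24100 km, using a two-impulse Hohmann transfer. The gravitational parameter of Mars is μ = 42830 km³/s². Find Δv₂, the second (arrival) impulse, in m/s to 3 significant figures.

Δv₂ = 587 m/s

Semi-major axis of the transfer orbit: a_t = (4470 + 24100)/2 = 14285 km.
Circular speed at r = 24100 km: v_c = √(μ/r) = 1.3331 km/s.
Transfer-orbit speed at the same r (vis-viva, a = a_t): v_t = √[μ(2/r − 1/a_t)] = 0.74573 km/s.
Δv₂ = |v_t − v_c| = |0.74573 − 1.3331| = 0.5874 km/s.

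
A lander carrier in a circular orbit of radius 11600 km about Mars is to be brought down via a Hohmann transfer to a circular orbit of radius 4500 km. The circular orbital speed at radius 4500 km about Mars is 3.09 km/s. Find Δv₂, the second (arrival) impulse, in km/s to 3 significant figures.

Δv₂ = 0.619 km/s

From the circular-orbit relation v² = μ/r at r = 4500 km: μ = v²r = (3.09)² × 4500 = 42966.4 km³/s².
The Hohmann ellipse has a_t = (r₁ + r₂)/2 = 8050 km.
On the circular orbit at r = 4500 km, v_c = √(μ/r) = 3.0900 km/s.
Transfer-orbit speed at the same r (vis-viva, a = a_t): v_t = √[μ(2/r − 1/a_t)] = 3.7093 km/s.
Δv₂ = |v_t − v_c| = |3.7093 − 3.0900| = 0.6193 km/s.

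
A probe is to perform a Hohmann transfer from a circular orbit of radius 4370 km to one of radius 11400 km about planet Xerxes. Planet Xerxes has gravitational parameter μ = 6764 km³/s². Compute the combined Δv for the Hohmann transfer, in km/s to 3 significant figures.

Δv = 0.449 km/s

Transfer-ellipse semi-major axis a_t = (r₁ + r₂)/2 = (4370 + 11400)/2 = 7885 km.
At r₁ the circular-orbit speed is v₁ = √(μ/r₁) = 1.244117 km/s.
Transfer-orbit speed at r₁ (vis-viva): v_p = √[μ(2/r₁ − 1/a_t)] = 1.495935 km/s.
First burn Δv₁ = |v_p − v₁| = 0.25182 km/s.
Circular speed at r₂: v₂ = √(μ/r₂) = 0.77028 km/s.
Transfer-orbit speed at r₂: v_a = √[μ(2/r₂ − 1/a_t)] = 0.57344 km/s.
Second burn Δv₂ = |v₂ − v_a| = 0.19684 km/s.
Total Δv = Δv₁ + Δv₂ = 0.4487 km/s.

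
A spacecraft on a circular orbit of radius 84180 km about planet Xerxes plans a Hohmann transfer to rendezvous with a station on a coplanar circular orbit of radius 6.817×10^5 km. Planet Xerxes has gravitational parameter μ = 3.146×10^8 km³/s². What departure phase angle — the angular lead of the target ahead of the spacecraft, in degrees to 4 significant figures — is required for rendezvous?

The Hohmann ellipse has a_t = (r₁ + r₂)/2 = 3.8294×10^5 km.
Transfer time t = π√(a_t³/μ) = 41972.67 s.
Target angular speed ω₂ = √(μ/r₂³) = 3.151298×10^-5 rad/s.
Angle swept by the target during transfer: ω₂·t = 1.32268 rad = 75.78°.
Arrival is 180° from departure on the ellipse, so φ = 180° − 75.78° = 104.2°.

φ = 104.2°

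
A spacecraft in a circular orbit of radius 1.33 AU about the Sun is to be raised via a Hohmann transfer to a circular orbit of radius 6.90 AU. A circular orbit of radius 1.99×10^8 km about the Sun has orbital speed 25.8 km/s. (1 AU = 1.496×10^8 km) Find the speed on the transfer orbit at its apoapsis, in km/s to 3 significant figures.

From the circular-orbit relation v² = μ/r at r = 1.99×10^8 km: μ = v²r = (25.8)² × 1.99×10^8 = 1.32462×10^11 km³/s².
In km: r₁ = 1.33 × 1.496×10^8 = 1.98968×10^8 km; r₂ = 6.90 × 1.496×10^8 = 1.03224×10^9 km.
Semi-major axis of the transfer orbit: a_t = (1.98968×10^8 + 1.03224×10^9)/2 = 6.15604×10^8 km.
At apoapsis, r = 1.03224×10^9 km.
From the vis-viva equation, v = √[μ(2/r − 1/a_t)] = 6.440 km/s.

v = 6.44 km/s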